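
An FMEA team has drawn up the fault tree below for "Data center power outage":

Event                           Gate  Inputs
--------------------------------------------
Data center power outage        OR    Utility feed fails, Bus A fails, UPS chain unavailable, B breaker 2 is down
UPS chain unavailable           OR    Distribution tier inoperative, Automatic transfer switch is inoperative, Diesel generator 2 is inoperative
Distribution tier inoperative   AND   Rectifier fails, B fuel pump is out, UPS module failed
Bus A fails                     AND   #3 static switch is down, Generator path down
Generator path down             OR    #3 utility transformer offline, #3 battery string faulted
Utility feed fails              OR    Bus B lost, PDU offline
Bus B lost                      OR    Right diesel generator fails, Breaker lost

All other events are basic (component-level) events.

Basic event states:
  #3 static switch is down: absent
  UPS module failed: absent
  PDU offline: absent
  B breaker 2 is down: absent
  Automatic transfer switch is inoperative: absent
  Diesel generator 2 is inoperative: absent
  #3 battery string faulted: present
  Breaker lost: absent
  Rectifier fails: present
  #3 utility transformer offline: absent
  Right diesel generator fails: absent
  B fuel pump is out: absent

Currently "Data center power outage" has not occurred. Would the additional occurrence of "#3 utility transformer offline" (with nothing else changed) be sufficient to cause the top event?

No

Counterfactual: set "#3 utility transformer offline" to occurred.
Bus B lost [OR]: Right diesel generator fails=not, Breaker lost=not → no input occurs → does not occur.
Utility feed fails [OR]: Bus B lost=not, PDU offline=not → no input occurs → does not occur.
Generator path down [OR]: #3 utility transformer offline=occurs, #3 battery string faulted=occurs → at least one input occurs → occurs.
Bus A fails [AND]: #3 static switch is down=not, Generator path down=occurs → not all inputs occur → does not occur.
Distribution tier inoperative [AND]: Rectifier fails=occurs, B fuel pump is out=not, UPS module failed=not → not all inputs occur → does not occur.
UPS chain unavailable [OR]: Distribution tier inoperative=not, Automatic transfer switch is inoperative=not, Diesel generator 2 is inoperative=not → no input occurs → does not occur.
Data center power outage [OR]: Utility feed fails=not, Bus A fails=not, UPS chain unavailable=not, B breaker 2 is down=not → no input occurs → does not occur.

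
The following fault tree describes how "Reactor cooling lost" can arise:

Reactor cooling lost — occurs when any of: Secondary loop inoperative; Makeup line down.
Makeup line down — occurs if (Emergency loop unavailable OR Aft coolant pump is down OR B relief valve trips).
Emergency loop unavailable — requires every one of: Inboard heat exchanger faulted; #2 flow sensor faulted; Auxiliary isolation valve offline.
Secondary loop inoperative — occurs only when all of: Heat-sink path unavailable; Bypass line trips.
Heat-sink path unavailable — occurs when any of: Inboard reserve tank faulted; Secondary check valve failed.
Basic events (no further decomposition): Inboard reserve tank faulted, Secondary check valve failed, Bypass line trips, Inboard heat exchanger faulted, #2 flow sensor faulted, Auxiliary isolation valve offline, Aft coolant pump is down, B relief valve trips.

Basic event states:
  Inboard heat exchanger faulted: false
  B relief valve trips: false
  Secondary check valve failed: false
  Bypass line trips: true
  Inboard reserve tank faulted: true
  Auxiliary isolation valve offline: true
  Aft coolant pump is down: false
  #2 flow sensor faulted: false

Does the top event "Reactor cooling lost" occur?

Heat-sink path unavailable [OR]: Inboard reserve tank faulted=occurs, Secondary check valve failed=not → at least one input occurs → occurs.
Secondary loop inoperative [AND]: Heat-sink path unavailable=occurs, Bypass line trips=occurs → all inputs occur → occurs.
Emergency loop unavailable [AND]: Inboard heat exchanger faulted=not, #2 flow sensor faulted=not, Auxiliary isolation valve offline=occurs → not all inputs occur → does not occur.
Makeup line down [OR]: Emergency loop unavailable=not, Aft coolant pump is down=not, B relief valve trips=not → no input occurs → does not occur.
Reactor cooling lost [OR]: Secondary loop inoperative=occurs, Makeup line down=not → at least one input occurs → occurs.

Yes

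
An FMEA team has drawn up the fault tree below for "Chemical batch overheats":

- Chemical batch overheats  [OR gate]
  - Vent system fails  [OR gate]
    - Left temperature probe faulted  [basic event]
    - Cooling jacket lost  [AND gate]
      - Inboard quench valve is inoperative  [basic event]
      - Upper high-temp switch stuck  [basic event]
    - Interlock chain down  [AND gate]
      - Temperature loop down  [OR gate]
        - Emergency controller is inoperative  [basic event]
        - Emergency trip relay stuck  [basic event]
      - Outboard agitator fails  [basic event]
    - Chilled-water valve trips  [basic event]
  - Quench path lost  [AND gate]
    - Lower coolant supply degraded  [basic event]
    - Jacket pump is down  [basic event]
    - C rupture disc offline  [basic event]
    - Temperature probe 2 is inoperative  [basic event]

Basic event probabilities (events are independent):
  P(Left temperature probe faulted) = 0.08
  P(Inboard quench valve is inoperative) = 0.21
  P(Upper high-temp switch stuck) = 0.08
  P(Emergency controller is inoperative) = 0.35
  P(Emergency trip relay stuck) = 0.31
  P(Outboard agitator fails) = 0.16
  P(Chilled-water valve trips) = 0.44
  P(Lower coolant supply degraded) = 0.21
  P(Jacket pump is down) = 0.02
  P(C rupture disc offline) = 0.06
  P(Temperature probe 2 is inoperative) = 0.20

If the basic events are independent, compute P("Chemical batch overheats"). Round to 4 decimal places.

P(Cooling jacket lost) [AND] = 0.21 × 0.08 = 0.016800
P(Temperature loop down) [OR] = 1 − (1−0.35) × (1−0.31) = 0.551500
P(Interlock chain down) [AND] = 0.551500 × 0.16 = 0.088240
P(Vent system fails) [OR] = 1 − (1−0.08) × (1−0.016800) × (1−0.088240) × (1−0.44) = 0.538153
P(Quench path lost) [AND] = 0.21 × 0.02 × 0.06 × 0.20 = 0.000050
P(Chemical batch overheats) [OR] = 1 − (1−0.538153) × (1−0.000050) = 0.538176
Rounded to 4 decimal places: P(Chemical batch overheats) ≈ 0.5382.

0.5382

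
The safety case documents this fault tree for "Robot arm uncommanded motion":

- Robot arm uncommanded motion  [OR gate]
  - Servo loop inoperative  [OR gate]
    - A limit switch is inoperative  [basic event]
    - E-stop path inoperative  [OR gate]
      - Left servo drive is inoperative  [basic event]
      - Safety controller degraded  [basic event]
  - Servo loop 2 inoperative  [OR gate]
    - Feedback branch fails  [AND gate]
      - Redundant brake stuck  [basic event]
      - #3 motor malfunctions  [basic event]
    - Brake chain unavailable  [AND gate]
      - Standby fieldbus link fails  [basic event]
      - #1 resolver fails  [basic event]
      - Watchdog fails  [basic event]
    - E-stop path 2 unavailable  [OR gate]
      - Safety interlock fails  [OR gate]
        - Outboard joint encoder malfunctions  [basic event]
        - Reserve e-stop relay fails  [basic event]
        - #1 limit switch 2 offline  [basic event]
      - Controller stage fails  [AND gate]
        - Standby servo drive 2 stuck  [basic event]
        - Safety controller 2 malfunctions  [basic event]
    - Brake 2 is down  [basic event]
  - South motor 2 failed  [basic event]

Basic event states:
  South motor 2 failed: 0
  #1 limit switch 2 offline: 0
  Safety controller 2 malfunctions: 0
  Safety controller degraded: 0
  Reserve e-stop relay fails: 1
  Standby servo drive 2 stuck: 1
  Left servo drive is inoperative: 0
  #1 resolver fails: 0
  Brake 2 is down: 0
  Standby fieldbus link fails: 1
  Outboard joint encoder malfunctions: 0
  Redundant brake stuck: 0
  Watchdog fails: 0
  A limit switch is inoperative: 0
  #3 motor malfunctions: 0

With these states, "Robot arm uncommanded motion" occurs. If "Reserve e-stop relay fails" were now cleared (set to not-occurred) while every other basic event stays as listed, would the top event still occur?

Counterfactual: set "Reserve e-stop relay fails" to not occurred.
E-stop path inoperative [OR]: Left servo drive is inoperative=not, Safety controller degraded=not → no input occurs → does not occur.
Servo loop inoperative [OR]: A limit switch is inoperative=not, E-stop path inoperative=not → no input occurs → does not occur.
Feedback branch fails [AND]: Redundant brake stuck=not, #3 motor malfunctions=not → not all inputs occur → does not occur.
Brake chain unavailable [AND]: Standby fieldbus link fails=occurs, #1 resolver fails=not, Watchdog fails=not → not all inputs occur → does not occur.
Safety interlock fails [OR]: Outboard joint encoder malfunctions=not, Reserve e-stop relay fails=not, #1 limit switch 2 offline=not → no input occurs → does not occur.
Controller stage fails [AND]: Standby servo drive 2 stuck=occurs, Safety controller 2 malfunctions=not → not all inputs occur → does not occur.
E-stop path 2 unavailable [OR]: Safety interlock fails=not, Controller stage fails=not → no input occurs → does not occur.
Servo loop 2 inoperative [OR]: Feedback branch fails=not, Brake chain unavailable=not, E-stop path 2 unavailable=not, Brake 2 is down=not → no input occurs → does not occur.
Robot arm uncommanded motion [OR]: Servo loop inoperative=not, Servo loop 2 inoperative=not, South motor 2 failed=not → no input occurs → does not occur.

No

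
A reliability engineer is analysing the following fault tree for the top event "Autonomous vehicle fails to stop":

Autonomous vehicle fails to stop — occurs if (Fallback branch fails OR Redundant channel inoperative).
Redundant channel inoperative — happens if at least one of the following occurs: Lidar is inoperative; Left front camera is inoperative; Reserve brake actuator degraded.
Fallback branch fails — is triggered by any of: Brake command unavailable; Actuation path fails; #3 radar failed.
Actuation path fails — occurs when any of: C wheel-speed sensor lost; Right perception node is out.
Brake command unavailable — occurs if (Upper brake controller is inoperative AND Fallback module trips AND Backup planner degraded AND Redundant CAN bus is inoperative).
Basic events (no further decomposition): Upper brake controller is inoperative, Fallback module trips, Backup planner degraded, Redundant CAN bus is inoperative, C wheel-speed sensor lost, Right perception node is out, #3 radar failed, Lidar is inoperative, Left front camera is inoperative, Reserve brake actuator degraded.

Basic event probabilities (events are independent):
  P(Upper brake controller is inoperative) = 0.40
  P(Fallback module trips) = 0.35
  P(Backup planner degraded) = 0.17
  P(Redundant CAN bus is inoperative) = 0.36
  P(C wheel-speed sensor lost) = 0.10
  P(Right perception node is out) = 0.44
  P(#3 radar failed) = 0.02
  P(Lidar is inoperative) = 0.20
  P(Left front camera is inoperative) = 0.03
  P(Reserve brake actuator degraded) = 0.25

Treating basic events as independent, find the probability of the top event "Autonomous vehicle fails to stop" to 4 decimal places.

0.7150

P(Brake command unavailable) [AND] = 0.40 × 0.35 × 0.17 × 0.36 = 0.008568
P(Actuation path fails) [OR] = 1 − (1−0.10) × (1−0.44) = 0.496000
P(Fallback branch fails) [OR] = 1 − (1−0.008568) × (1−0.496000) × (1−0.02) = 0.510312
P(Redundant channel inoperative) [OR] = 1 − (1−0.20) × (1−0.03) × (1−0.25) = 0.418000
P(Autonomous vehicle fails to stop) [OR] = 1 − (1−0.510312) × (1−0.418000) = 0.715002
Rounded to 4 decimal places: P(Autonomous vehicle fails to stop) ≈ 0.7150.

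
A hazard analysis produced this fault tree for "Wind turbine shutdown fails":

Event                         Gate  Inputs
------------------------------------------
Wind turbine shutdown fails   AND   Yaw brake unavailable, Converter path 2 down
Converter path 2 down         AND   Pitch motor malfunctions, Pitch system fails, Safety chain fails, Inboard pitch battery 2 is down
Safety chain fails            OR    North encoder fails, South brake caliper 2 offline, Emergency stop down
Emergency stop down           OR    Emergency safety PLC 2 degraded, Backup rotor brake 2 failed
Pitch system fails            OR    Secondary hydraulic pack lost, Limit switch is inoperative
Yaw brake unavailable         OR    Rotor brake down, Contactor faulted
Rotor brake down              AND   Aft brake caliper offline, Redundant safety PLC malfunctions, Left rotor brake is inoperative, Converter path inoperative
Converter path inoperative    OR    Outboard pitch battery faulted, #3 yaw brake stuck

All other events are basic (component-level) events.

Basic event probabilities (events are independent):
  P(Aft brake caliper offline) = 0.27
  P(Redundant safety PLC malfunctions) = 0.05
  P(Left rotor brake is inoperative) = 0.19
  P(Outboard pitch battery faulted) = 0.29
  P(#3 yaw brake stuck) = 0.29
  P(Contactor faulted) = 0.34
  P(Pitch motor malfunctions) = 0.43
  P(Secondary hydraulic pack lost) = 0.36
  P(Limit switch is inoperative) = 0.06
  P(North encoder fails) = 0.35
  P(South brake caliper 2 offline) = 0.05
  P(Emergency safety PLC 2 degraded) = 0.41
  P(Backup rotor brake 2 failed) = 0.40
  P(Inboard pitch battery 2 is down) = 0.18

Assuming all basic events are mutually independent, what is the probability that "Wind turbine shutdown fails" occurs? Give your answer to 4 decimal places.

0.0082

P(Converter path inoperative) [OR] = 1 − (1−0.29) × (1−0.29) = 0.495900
P(Rotor brake down) [AND] = 0.27 × 0.05 × 0.19 × 0.495900 = 0.001272
P(Yaw brake unavailable) [OR] = 1 − (1−0.001272) × (1−0.34) = 0.340840
P(Pitch system fails) [OR] = 1 − (1−0.36) × (1−0.06) = 0.398400
P(Emergency stop down) [OR] = 1 − (1−0.41) × (1−0.40) = 0.646000
P(Safety chain fails) [OR] = 1 − (1−0.35) × (1−0.05) × (1−0.646000) = 0.781405
P(Converter path 2 down) [AND] = 0.43 × 0.398400 × 0.781405 × 0.18 = 0.024096
P(Wind turbine shutdown fails) [AND] = 0.340840 × 0.024096 = 0.008213
Rounded to 4 decimal places: P(Wind turbine shutdown fails) ≈ 0.0082.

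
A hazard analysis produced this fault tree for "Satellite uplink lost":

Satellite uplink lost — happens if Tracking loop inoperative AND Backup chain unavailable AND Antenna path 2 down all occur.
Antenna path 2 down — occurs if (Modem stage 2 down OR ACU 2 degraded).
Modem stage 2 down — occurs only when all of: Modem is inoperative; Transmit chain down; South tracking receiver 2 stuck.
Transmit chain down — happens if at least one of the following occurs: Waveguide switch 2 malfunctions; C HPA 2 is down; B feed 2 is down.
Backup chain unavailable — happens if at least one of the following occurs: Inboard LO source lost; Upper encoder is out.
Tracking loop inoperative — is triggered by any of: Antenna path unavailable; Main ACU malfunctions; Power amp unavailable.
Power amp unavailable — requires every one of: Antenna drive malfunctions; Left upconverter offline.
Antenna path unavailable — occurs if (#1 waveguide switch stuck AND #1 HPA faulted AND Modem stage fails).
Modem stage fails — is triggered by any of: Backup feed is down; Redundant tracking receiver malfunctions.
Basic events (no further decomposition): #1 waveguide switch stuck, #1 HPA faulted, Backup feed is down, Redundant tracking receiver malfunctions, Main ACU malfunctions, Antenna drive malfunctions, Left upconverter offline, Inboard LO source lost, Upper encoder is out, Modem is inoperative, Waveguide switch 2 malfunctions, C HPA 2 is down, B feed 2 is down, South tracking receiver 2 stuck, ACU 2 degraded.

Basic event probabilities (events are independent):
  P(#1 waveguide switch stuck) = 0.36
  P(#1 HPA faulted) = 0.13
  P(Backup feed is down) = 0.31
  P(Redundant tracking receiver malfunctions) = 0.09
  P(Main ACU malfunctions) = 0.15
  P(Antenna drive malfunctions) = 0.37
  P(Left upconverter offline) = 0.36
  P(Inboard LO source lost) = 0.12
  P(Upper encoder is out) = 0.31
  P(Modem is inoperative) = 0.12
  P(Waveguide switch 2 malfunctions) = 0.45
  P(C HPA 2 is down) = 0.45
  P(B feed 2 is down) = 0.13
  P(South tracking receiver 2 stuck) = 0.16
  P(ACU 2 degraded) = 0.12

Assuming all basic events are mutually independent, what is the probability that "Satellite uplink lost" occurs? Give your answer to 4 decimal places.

P(Modem stage fails) [OR] = 1 − (1−0.31) × (1−0.09) = 0.372100
P(Antenna path unavailable) [AND] = 0.36 × 0.13 × 0.372100 = 0.017414
P(Power amp unavailable) [AND] = 0.37 × 0.36 = 0.133200
P(Tracking loop inoperative) [OR] = 1 − (1−0.017414) × (1−0.15) × (1−0.133200) = 0.276050
P(Backup chain unavailable) [OR] = 1 − (1−0.12) × (1−0.31) = 0.392800
P(Transmit chain down) [OR] = 1 − (1−0.45) × (1−0.45) × (1−0.13) = 0.736825
P(Modem stage 2 down) [AND] = 0.12 × 0.736825 × 0.16 = 0.014147
P(Antenna path 2 down) [OR] = 1 − (1−0.014147) × (1−0.12) = 0.132449
P(Satellite uplink lost) [AND] = 0.276050 × 0.392800 × 0.132449 = 0.014362
Rounded to 4 decimal places: P(Satellite uplink lost) ≈ 0.0144.

0.0144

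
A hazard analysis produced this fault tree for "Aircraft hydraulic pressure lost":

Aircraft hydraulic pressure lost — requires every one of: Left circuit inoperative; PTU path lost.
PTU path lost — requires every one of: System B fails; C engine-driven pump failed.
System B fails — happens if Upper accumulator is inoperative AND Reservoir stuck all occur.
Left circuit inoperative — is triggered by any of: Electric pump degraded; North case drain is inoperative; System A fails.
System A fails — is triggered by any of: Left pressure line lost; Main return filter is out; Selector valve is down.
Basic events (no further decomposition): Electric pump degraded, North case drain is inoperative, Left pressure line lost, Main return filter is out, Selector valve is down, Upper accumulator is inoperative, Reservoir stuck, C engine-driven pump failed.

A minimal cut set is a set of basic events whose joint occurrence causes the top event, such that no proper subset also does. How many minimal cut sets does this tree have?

5

System A fails [OR]: union of children's cut sets → 3 cut set(s).
Left circuit inoperative [OR]: union of children's cut sets → 5 cut set(s).
System B fails [AND]: one cut set from each child combined → 1 × 1 = 1 cut set(s).
PTU path lost [AND]: one cut set from each child combined → 1 × 1 = 1 cut set(s).
Aircraft hydraulic pressure lost [AND]: one cut set from each child combined → 5 × 1 = 5 cut set(s).
Minimal cut sets: {C engine-driven pump failed, Electric pump degraded, Reservoir stuck, Upper accumulator is inoperative}; {C engine-driven pump failed, North case drain is inoperative, Reservoir stuck, Upper accumulator is inoperative}; {C engine-driven pump failed, Left pressure line lost, Reservoir stuck, Upper accumulator is inoperative}; {C engine-driven pump failed, Main return filter is out, Reservoir stuck, Upper accumulator is inoperative}; {C engine-driven pump failed, Reservoir stuck, Selector valve is down, Upper accumulator is inoperative}.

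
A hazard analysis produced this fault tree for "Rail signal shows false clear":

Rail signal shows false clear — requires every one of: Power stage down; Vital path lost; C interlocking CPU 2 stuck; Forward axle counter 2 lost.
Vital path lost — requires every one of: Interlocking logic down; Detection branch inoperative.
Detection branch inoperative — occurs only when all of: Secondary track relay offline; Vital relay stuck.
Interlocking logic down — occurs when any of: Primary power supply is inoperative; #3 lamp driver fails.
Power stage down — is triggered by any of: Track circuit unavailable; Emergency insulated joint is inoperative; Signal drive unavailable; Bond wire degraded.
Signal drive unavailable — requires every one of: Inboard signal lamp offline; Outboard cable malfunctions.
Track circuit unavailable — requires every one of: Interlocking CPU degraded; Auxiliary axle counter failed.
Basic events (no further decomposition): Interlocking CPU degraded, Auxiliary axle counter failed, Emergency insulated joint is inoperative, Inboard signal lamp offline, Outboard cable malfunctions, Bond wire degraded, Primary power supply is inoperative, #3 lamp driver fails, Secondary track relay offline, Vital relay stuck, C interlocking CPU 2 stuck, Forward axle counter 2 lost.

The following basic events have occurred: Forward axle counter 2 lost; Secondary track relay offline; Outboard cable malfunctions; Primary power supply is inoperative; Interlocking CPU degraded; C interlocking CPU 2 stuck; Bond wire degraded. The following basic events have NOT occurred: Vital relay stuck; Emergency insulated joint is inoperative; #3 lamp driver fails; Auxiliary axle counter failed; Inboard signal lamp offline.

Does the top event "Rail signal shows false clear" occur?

Track circuit unavailable [AND]: Interlocking CPU degraded=occurs, Auxiliary axle counter failed=not → not all inputs occur → does not occur.
Signal drive unavailable [AND]: Inboard signal lamp offline=not, Outboard cable malfunctions=occurs → not all inputs occur → does not occur.
Power stage down [OR]: Track circuit unavailable=not, Emergency insulated joint is inoperative=not, Signal drive unavailable=not, Bond wire degraded=occurs → at least one input occurs → occurs.
Interlocking logic down [OR]: Primary power supply is inoperative=occurs, #3 lamp driver fails=not → at least one input occurs → occurs.
Detection branch inoperative [AND]: Secondary track relay offline=occurs, Vital relay stuck=not → not all inputs occur → does not occur.
Vital path lost [AND]: Interlocking logic down=occurs, Detection branch inoperative=not → not all inputs occur → does not occur.
Rail signal shows false clear [AND]: Power stage down=occurs, Vital path lost=not, C interlocking CPU 2 stuck=occurs, Forward axle counter 2 lost=occurs → not all inputs occur → does not occur.

No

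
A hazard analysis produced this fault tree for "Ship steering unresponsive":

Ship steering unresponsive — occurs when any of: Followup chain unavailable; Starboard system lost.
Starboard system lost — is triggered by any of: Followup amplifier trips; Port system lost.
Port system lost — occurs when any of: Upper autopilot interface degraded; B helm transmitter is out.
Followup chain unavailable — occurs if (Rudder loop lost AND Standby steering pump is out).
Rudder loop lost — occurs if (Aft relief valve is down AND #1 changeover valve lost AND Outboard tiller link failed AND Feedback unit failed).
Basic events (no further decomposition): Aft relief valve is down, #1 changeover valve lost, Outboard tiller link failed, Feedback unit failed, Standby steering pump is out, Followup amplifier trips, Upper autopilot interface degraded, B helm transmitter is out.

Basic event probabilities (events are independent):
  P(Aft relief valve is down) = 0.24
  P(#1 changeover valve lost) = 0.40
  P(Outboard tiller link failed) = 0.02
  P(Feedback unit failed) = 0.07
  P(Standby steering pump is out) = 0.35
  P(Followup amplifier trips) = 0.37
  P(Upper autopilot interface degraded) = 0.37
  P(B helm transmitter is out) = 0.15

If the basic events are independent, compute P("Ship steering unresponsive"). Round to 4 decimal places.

0.6627

P(Rudder loop lost) [AND] = 0.24 × 0.40 × 0.02 × 0.07 = 0.000134
P(Followup chain unavailable) [AND] = 0.000134 × 0.35 = 0.000047
P(Port system lost) [OR] = 1 − (1−0.37) × (1−0.15) = 0.464500
P(Starboard system lost) [OR] = 1 − (1−0.37) × (1−0.464500) = 0.662635
P(Ship steering unresponsive) [OR] = 1 − (1−0.000047) × (1−0.662635) = 0.662651
Rounded to 4 decimal places: P(Ship steering unresponsive) ≈ 0.6627.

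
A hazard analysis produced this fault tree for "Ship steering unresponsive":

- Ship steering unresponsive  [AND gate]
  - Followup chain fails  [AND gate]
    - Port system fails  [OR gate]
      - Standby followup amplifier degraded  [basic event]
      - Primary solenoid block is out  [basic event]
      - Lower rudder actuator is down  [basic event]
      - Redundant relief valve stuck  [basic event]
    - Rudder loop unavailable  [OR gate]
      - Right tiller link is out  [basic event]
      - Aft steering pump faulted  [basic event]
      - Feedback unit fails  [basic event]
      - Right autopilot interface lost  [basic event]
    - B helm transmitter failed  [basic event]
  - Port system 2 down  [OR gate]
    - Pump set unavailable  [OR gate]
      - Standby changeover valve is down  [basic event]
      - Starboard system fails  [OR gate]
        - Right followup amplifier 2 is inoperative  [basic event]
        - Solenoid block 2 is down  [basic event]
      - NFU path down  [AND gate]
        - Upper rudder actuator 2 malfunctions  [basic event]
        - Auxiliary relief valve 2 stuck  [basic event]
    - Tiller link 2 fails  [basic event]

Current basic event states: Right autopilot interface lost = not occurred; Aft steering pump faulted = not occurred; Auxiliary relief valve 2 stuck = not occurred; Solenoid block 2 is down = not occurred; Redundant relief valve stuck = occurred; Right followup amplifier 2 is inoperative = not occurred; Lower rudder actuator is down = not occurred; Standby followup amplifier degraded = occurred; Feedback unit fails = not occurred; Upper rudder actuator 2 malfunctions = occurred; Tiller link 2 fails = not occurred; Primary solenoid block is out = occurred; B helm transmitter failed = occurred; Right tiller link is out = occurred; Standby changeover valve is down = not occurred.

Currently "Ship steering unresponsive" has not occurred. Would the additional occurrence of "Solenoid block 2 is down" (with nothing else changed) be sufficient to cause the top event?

Yes

Counterfactual: set "Solenoid block 2 is down" to occurred.
Port system fails [OR]: Standby followup amplifier degraded=occurs, Primary solenoid block is out=occurs, Lower rudder actuator is down=not, Redundant relief valve stuck=occurs → at least one input occurs → occurs.
Rudder loop unavailable [OR]: Right tiller link is out=occurs, Aft steering pump faulted=not, Feedback unit fails=not, Right autopilot interface lost=not → at least one input occurs → occurs.
Followup chain fails [AND]: Port system fails=occurs, Rudder loop unavailable=occurs, B helm transmitter failed=occurs → all inputs occur → occurs.
Starboard system fails [OR]: Right followup amplifier 2 is inoperative=not, Solenoid block 2 is down=occurs → at least one input occurs → occurs.
NFU path down [AND]: Upper rudder actuator 2 malfunctions=occurs, Auxiliary relief valve 2 stuck=not → not all inputs occur → does not occur.
Pump set unavailable [OR]: Standby changeover valve is down=not, Starboard system fails=occurs, NFU path down=not → at least one input occurs → occurs.
Port system 2 down [OR]: Pump set unavailable=occurs, Tiller link 2 fails=not → at least one input occurs → occurs.
Ship steering unresponsive [AND]: Followup chain fails=occurs, Port system 2 down=occurs → all inputs occur → occurs.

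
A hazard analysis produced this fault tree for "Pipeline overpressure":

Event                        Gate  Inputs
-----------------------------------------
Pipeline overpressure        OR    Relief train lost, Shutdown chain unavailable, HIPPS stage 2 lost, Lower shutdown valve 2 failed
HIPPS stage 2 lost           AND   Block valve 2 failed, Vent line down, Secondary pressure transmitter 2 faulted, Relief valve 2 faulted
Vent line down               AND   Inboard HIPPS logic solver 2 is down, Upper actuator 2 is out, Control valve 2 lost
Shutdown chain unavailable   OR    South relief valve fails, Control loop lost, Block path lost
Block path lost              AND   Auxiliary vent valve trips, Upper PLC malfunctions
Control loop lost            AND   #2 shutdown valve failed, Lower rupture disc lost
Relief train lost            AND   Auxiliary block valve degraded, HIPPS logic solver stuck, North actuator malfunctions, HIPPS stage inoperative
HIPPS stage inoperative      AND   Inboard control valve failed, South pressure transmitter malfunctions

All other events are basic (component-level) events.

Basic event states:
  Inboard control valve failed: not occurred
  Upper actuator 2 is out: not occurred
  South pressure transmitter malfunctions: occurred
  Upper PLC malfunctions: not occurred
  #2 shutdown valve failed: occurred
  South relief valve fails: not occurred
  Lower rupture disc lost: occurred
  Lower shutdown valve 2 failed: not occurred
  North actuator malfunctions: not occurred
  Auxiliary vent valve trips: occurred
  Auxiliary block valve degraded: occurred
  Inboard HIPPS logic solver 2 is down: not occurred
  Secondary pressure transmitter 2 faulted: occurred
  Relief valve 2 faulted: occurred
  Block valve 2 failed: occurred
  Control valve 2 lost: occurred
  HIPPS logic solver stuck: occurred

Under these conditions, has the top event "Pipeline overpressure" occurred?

Yes

HIPPS stage inoperative [AND]: Inboard control valve failed=not, South pressure transmitter malfunctions=occurs → not all inputs occur → does not occur.
Relief train lost [AND]: Auxiliary block valve degraded=occurs, HIPPS logic solver stuck=occurs, North actuator malfunctions=not, HIPPS stage inoperative=not → not all inputs occur → does not occur.
Control loop lost [AND]: #2 shutdown valve failed=occurs, Lower rupture disc lost=occurs → all inputs occur → occurs.
Block path lost [AND]: Auxiliary vent valve trips=occurs, Upper PLC malfunctions=not → not all inputs occur → does not occur.
Shutdown chain unavailable [OR]: South relief valve fails=not, Control loop lost=occurs, Block path lost=not → at least one input occurs → occurs.
Vent line down [AND]: Inboard HIPPS logic solver 2 is down=not, Upper actuator 2 is out=not, Control valve 2 lost=occurs → not all inputs occur → does not occur.
HIPPS stage 2 lost [AND]: Block valve 2 failed=occurs, Vent line down=not, Secondary pressure transmitter 2 faulted=occurs, Relief valve 2 faulted=occurs → not all inputs occur → does not occur.
Pipeline overpressure [OR]: Relief train lost=not, Shutdown chain unavailable=occurs, HIPPS stage 2 lost=not, Lower shutdown valve 2 failed=not → at least one input occurs → occurs.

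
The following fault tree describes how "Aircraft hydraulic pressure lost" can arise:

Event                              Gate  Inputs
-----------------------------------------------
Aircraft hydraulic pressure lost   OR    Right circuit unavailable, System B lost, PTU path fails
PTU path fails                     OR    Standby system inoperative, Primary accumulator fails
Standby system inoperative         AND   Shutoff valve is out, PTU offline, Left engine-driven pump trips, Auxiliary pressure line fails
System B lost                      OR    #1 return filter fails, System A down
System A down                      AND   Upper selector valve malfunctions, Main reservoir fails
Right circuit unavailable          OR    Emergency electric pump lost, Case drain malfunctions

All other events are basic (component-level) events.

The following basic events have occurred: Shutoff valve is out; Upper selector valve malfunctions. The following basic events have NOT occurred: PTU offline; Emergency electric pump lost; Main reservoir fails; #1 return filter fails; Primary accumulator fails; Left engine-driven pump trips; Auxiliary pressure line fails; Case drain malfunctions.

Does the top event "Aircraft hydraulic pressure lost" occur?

No

Right circuit unavailable [OR]: Emergency electric pump lost=not, Case drain malfunctions=not → no input occurs → does not occur.
System A down [AND]: Upper selector valve malfunctions=occurs, Main reservoir fails=not → not all inputs occur → does not occur.
System B lost [OR]: #1 return filter fails=not, System A down=not → no input occurs → does not occur.
Standby system inoperative [AND]: Shutoff valve is out=occurs, PTU offline=not, Left engine-driven pump trips=not, Auxiliary pressure line fails=not → not all inputs occur → does not occur.
PTU path fails [OR]: Standby system inoperative=not, Primary accumulator fails=not → no input occurs → does not occur.
Aircraft hydraulic pressure lost [OR]: Right circuit unavailable=not, System B lost=not, PTU path fails=not → no input occurs → does not occur.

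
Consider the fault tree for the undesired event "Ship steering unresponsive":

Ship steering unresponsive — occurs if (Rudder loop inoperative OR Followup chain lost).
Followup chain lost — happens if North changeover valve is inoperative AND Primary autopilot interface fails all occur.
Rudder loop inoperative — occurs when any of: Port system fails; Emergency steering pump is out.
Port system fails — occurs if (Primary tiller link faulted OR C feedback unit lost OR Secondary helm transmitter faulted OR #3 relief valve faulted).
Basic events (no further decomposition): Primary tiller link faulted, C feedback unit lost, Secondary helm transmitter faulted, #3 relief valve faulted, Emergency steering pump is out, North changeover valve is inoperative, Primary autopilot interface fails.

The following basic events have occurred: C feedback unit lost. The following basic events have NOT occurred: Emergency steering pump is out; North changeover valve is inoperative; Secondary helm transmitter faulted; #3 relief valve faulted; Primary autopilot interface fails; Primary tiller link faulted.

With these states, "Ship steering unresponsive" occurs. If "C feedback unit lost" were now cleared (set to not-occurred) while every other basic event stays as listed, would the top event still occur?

No

Counterfactual: set "C feedback unit lost" to not occurred.
Port system fails [OR]: Primary tiller link faulted=not, C feedback unit lost=not, Secondary helm transmitter faulted=not, #3 relief valve faulted=not → no input occurs → does not occur.
Rudder loop inoperative [OR]: Port system fails=not, Emergency steering pump is out=not → no input occurs → does not occur.
Followup chain lost [AND]: North changeover valve is inoperative=not, Primary autopilot interface fails=not → not all inputs occur → does not occur.
Ship steering unresponsive [OR]: Rudder loop inoperative=not, Followup chain lost=not → no input occurs → does not occur.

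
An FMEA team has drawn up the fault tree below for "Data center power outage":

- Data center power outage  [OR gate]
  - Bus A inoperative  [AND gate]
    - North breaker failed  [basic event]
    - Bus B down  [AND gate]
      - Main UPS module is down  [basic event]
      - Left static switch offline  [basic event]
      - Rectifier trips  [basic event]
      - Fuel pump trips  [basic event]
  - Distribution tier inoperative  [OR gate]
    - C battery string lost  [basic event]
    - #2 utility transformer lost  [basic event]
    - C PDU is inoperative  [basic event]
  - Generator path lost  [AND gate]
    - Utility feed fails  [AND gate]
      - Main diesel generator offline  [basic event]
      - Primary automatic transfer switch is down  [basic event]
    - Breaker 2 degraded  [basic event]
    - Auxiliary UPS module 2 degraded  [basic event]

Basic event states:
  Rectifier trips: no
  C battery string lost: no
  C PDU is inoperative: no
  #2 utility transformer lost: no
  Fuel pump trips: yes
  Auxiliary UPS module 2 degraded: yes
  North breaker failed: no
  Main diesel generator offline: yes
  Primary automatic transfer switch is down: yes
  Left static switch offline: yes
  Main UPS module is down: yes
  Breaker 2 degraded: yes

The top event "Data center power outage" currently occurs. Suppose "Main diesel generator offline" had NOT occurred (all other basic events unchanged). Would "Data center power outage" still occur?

Counterfactual: set "Main diesel generator offline" to not occurred.
Bus B down [AND]: Main UPS module is down=occurs, Left static switch offline=occurs, Rectifier trips=not, Fuel pump trips=occurs → not all inputs occur → does not occur.
Bus A inoperative [AND]: North breaker failed=not, Bus B down=not → not all inputs occur → does not occur.
Distribution tier inoperative [OR]: C battery string lost=not, #2 utility transformer lost=not, C PDU is inoperative=not → no input occurs → does not occur.
Utility feed fails [AND]: Main diesel generator offline=not, Primary automatic transfer switch is down=occurs → not all inputs occur → does not occur.
Generator path lost [AND]: Utility feed fails=not, Breaker 2 degraded=occurs, Auxiliary UPS module 2 degraded=occurs → not all inputs occur → does not occur.
Data center power outage [OR]: Bus A inoperative=not, Distribution tier inoperative=not, Generator path lost=not → no input occurs → does not occur.

No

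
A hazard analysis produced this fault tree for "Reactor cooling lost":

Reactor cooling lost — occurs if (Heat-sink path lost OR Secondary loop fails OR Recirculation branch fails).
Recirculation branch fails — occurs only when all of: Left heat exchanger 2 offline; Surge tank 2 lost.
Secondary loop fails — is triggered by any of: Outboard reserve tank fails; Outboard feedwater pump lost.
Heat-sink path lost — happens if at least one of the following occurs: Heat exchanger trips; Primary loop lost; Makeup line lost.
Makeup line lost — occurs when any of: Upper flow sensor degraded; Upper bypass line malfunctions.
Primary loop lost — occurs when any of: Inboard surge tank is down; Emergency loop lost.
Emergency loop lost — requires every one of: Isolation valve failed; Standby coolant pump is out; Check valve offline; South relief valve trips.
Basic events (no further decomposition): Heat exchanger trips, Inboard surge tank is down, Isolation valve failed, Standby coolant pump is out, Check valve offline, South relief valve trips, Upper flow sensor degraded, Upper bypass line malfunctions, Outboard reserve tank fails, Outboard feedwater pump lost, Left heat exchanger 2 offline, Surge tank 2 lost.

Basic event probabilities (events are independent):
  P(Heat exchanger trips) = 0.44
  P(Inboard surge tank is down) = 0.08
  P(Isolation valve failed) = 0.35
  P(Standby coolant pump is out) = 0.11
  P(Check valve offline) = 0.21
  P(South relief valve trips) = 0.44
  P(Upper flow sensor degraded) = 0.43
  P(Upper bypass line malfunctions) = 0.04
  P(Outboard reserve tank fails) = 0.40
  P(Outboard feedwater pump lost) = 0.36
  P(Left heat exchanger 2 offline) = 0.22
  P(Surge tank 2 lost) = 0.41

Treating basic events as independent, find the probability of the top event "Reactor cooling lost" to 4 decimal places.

0.9019

P(Emergency loop lost) [AND] = 0.35 × 0.11 × 0.21 × 0.44 = 0.003557
P(Primary loop lost) [OR] = 1 − (1−0.08) × (1−0.003557) = 0.083272
P(Makeup line lost) [OR] = 1 − (1−0.43) × (1−0.04) = 0.452800
P(Heat-sink path lost) [OR] = 1 − (1−0.44) × (1−0.083272) × (1−0.452800) = 0.719085
P(Secondary loop fails) [OR] = 1 − (1−0.40) × (1−0.36) = 0.616000
P(Recirculation branch fails) [AND] = 0.22 × 0.41 = 0.090200
P(Reactor cooling lost) [OR] = 1 − (1−0.719085) × (1−0.616000) × (1−0.090200) = 0.901859
Rounded to 4 decimal places: P(Reactor cooling lost) ≈ 0.9019.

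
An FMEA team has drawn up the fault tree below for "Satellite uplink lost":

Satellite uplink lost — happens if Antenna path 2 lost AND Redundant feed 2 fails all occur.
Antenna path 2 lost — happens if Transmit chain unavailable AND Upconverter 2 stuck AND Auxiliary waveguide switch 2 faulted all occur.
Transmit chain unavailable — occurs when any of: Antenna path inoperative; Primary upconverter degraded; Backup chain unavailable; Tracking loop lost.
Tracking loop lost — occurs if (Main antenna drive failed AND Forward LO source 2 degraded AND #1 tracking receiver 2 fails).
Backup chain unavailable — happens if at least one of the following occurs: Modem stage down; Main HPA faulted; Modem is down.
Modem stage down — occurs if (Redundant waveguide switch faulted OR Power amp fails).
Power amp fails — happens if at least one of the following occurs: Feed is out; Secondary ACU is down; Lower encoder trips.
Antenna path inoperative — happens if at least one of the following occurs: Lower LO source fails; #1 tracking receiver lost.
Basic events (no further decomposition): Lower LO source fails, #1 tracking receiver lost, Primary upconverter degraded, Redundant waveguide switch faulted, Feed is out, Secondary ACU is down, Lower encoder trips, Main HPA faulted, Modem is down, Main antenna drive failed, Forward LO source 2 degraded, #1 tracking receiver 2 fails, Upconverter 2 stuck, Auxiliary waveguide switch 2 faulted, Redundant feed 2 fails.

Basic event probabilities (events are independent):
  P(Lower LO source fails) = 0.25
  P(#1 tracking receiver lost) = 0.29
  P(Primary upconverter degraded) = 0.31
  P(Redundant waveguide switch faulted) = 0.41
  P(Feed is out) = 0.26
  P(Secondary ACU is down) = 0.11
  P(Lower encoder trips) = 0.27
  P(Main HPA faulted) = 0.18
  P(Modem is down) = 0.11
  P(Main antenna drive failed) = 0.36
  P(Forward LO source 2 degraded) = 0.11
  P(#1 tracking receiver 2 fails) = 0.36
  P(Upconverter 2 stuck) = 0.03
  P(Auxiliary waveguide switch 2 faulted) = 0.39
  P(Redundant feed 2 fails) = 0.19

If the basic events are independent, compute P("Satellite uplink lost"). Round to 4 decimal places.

0.0021

P(Antenna path inoperative) [OR] = 1 − (1−0.25) × (1−0.29) = 0.467500
P(Power amp fails) [OR] = 1 − (1−0.26) × (1−0.11) × (1−0.27) = 0.519222
P(Modem stage down) [OR] = 1 − (1−0.41) × (1−0.519222) = 0.716341
P(Backup chain unavailable) [OR] = 1 − (1−0.716341) × (1−0.18) × (1−0.11) = 0.792986
P(Tracking loop lost) [AND] = 0.36 × 0.11 × 0.36 = 0.014256
P(Transmit chain unavailable) [OR] = 1 − (1−0.467500) × (1−0.31) × (1−0.792986) × (1−0.014256) = 0.925022
P(Antenna path 2 lost) [AND] = 0.925022 × 0.03 × 0.39 = 0.010823
P(Satellite uplink lost) [AND] = 0.010823 × 0.19 = 0.002056
Rounded to 4 decimal places: P(Satellite uplink lost) ≈ 0.0021.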